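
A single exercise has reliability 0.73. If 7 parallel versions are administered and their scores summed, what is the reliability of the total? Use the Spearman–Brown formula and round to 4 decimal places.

0.9498

ρ_k = kρ / (1 + (k−1)ρ) = 7·0.73 / (1 + 6·0.73) = 5.110 / 5.380 = 0.9498.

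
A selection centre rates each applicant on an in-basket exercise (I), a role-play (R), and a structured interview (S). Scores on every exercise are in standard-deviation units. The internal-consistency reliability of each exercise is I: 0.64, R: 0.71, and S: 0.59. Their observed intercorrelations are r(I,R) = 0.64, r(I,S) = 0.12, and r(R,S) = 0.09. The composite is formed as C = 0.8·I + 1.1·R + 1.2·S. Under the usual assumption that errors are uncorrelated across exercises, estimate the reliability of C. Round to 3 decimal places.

0.760

Var(C) = 0.8² + 1.1² + 1.2² + 2·[0.88·0.64 + 0.96·0.12 + 1.32·0.09] = 3.29 + 1.5944 = 4.8844.
With uncorrelated errors the cross-covariances are all true-score covariance, so they carry over unchanged; only the diagonal terms shrink to ρᵢσᵢ².
True-score variance = [0.8²·0.64 + 1.1²·0.71 + 1.2²·0.59] + 1.5944 = 2.1183 + 1.5944 = 3.7127.
Reliability = 3.7127 / 4.8844 = 0.760.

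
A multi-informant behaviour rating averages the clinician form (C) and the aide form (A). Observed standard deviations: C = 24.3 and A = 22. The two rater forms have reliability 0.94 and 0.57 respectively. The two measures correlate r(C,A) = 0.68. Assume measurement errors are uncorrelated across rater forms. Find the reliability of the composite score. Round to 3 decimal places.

Var(C+A) = 24.3² + 22² + 2·[24.3·22·0.68] = 1074.49 + 727.056 = 1801.55.
Because errors are independent across components, Cov(Tᵢ,Tⱼ) = Cov(Xᵢ,Xⱼ); the off-diagonal part of the true-score variance is the same as above.
True-score variance = [24.3²·0.94 + 22²·0.57] + 727.056 = 830.941 + 727.056 = 1558.
Reliability = 1558 / 1801.55 = 0.865.

0.865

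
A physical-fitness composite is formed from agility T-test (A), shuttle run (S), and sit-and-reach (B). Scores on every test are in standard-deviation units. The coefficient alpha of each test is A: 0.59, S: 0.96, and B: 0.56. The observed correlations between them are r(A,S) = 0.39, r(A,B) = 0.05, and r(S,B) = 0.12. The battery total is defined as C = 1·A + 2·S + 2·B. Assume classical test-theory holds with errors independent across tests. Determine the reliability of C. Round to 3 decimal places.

0.801

Var(C) = 1 + 2² + 2² + 2·[2·0.39 + 2·0.05 + 4·0.12] = 9 + 2.72 = 11.72.
Because errors are independent across components, Cov(Tᵢ,Tⱼ) = Cov(Xᵢ,Xⱼ); the off-diagonal part of the true-score variance is the same as above.
True-score variance = [0.59 + 2²·0.96 + 2²·0.56] + 2.72 = 6.67 + 2.72 = 9.39.
Reliability = 9.39 / 11.72 = 0.801.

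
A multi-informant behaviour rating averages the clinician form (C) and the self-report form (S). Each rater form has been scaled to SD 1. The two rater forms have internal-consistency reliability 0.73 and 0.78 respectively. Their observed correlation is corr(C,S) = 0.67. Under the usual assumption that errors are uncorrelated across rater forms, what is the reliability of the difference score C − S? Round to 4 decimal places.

0.2576

Var(C−S) = 1 + 1 − 2·0.67 = 2 − 1.34 = 0.66.
With uncorrelated errors the cross-covariances are all true-score covariance, so they carry over unchanged; only the diagonal terms shrink to ρᵢσᵢ².
True-score variance = [0.73 + 0.78] − 1.34 = 1.51 − 1.34 = 0.17.
Reliability = 0.17 / 0.66 = 0.2576.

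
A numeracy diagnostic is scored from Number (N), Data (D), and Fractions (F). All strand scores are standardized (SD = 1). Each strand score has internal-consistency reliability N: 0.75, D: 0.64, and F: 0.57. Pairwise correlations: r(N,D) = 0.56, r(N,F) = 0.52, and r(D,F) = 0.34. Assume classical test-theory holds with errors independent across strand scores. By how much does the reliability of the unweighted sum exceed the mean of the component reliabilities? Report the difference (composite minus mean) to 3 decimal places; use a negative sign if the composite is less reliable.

0.169

Var(sum) = 3 + 2.84 = 5.84; true-score variance = 1.96 + 2.84 = 4.8; composite reliability = 0.8219.
Mean component reliability = 0.6533.
Difference = 0.8219 − 0.6533 = 0.169.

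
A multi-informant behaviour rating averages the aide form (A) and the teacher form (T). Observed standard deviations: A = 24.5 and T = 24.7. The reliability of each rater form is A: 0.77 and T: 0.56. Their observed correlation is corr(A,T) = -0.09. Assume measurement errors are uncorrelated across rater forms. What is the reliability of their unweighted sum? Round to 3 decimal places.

Var(A+T) = 24.5² + 24.7² + 2·[24.5·24.7·(-0.09)] = 1210.34 − 108.927 = 1101.41.
With uncorrelated errors the cross-covariances are all true-score covariance, so they carry over unchanged; only the diagonal terms shrink to ρᵢσᵢ².
True-score variance = [24.5²·0.77 + 24.7²·0.56] − 108.927 = 803.843 − 108.927 = 694.916.
Reliability = 694.916 / 1101.41 = 0.631.

0.631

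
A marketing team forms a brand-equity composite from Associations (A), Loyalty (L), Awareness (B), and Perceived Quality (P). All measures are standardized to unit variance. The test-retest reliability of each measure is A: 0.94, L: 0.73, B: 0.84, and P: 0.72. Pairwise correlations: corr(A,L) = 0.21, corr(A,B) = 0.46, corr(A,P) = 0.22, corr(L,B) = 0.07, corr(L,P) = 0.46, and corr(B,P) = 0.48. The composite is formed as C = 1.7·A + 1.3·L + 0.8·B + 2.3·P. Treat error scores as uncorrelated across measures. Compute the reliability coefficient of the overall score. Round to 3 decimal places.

0.884

Var(C) = 1.7² + 1.3² + 0.8² + 2.3² + 2·[2.21·0.21 + 1.36·0.46 + 3.91·0.22 + 1.04·0.07 + 2.99·0.46 + 1.84·0.48] = 10.51 + 8.5626 = 19.0726.
Because errors are independent across components, Cov(Tᵢ,Tⱼ) = Cov(Xᵢ,Xⱼ); the off-diagonal part of the true-score variance is the same as above.
True-score variance = [1.7²·0.94 + 1.3²·0.73 + 0.8²·0.84 + 2.3²·0.72] + 8.5626 = 8.2967 + 8.5626 = 16.8593.
Reliability = 16.8593 / 19.0726 = 0.884.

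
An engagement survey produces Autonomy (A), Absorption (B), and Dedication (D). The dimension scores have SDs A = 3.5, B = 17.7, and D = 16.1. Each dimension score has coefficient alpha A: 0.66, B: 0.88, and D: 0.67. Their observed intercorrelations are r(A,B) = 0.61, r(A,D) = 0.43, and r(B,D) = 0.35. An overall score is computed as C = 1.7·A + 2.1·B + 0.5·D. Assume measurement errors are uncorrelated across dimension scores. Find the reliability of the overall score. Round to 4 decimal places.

Var(C) = 1.7²·3.5² + 2.1²·17.7² + 0.5²·16.1² + 2·[3.57·3.5·17.7·0.61 + 0.85·3.5·16.1·0.43 + 1.05·17.7·16.1·0.35] = 1481.81 + 520.462 = 2002.28.
With uncorrelated errors the cross-covariances are all true-score covariance, so they carry over unchanged; only the diagonal terms shrink to ρᵢσᵢ².
True-score variance = [1.7²·3.5²·0.66 + 2.1²·17.7²·0.88 + 0.5²·16.1²·0.67] + 520.462 = 1282.6 + 520.462 = 1803.06.
Reliability = 1803.06 / 2002.28 = 0.9005.

0.9005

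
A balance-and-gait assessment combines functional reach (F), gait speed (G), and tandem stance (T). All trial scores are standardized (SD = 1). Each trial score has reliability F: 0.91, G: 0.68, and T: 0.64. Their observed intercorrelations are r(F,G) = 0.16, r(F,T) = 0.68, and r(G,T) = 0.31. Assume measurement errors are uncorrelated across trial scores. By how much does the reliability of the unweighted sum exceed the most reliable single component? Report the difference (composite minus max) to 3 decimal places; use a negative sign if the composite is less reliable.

-0.055

Var(sum) = 3 + 2.3 = 5.3; true-score variance = 2.23 + 2.3 = 4.53; composite reliability = 0.8547.
Max component reliability = 0.9100.
Difference = 0.8547 − 0.9100 = -0.055.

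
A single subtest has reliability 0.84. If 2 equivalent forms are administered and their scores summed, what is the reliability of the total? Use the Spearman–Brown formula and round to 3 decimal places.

ρ_k = kρ / (1 + (k−1)ρ) = 2·0.84 / (1 + 1·0.84) = 1.680 / 1.840 = 0.913.

0.913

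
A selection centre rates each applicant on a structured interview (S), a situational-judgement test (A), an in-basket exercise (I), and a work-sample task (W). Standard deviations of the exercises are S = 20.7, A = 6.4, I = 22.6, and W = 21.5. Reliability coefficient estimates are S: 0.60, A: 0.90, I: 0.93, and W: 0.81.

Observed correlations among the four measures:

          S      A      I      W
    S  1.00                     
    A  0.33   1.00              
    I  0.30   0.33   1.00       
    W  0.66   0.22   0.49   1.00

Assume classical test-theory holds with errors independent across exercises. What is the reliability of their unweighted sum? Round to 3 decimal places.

0.901

Var(S+A+I+W) = 20.7² + 6.4² + 22.6² + 21.5² + 2·[20.7·6.4·0.33 + 20.7·22.6·0.30 + 20.7·21.5·0.66 + 6.4·22.6·0.33 + 6.4·21.5·0.22 + 22.6·21.5·0.49] = 1442.46 + 1587.78 = 3030.24.
Because errors are independent across components, Cov(Tᵢ,Tⱼ) = Cov(Xᵢ,Xⱼ); the off-diagonal part of the true-score variance is the same as above.
True-score variance = [20.7²·0.60 + 6.4²·0.90 + 22.6²·0.93 + 21.5²·0.81] + 1587.78 = 1143.39 + 1587.78 = 2731.17.
Reliability = 2731.17 / 3030.24 = 0.901.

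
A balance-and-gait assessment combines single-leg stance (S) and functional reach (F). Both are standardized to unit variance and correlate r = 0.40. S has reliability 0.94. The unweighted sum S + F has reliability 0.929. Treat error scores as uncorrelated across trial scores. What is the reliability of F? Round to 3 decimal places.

Var(S+F) = 2 + 2·0.40 = 2.800.
True-score variance = ρ_S + ρ_F + 2·0.40, so 0.929 = (0.94 + ρ_F + 0.80) / 2.800.
ρ_F = 0.929·2.800 − 0.94 − 0.80 = 0.861.

0.861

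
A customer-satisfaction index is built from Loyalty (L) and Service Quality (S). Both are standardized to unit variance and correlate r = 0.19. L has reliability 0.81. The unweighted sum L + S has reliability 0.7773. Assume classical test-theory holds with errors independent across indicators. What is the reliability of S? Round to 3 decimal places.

Var(L+S) = 2 + 2·0.19 = 2.380.
True-score variance = ρ_L + ρ_S + 2·0.19, so 0.7773 = (0.81 + ρ_S + 0.38) / 2.380.
ρ_S = 0.7773·2.380 − 0.81 − 0.38 = 0.660.

0.660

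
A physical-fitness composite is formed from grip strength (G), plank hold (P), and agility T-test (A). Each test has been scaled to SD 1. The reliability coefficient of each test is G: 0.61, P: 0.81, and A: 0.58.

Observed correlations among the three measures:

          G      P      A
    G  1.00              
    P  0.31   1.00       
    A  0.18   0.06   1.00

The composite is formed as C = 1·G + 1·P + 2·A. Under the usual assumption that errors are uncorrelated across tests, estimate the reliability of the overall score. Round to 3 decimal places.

0.702

Var(C) = 1 + 1 + 2² + 2·[0.31 + 2·0.18 + 2·0.06] = 6 + 1.58 = 7.58.
Under uncorrelated errors the observed covariances equal the true-score covariances, so only the own-variance terms attenuate.
True-score variance = [0.61 + 0.81 + 2²·0.58] + 1.58 = 3.74 + 1.58 = 5.32.
Reliability = 5.32 / 7.58 = 0.702.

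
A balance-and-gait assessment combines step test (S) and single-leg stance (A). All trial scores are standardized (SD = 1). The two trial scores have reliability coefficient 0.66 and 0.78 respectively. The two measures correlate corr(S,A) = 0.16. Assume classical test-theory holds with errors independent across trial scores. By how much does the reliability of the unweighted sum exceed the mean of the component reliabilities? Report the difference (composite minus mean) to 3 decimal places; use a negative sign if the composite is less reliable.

Var(sum) = 2 + 0.32 = 2.32; true-score variance = 1.44 + 0.32 = 1.76; composite reliability = 0.7586.
Mean component reliability = 0.7200.
Difference = 0.7586 − 0.7200 = 0.039.

0.039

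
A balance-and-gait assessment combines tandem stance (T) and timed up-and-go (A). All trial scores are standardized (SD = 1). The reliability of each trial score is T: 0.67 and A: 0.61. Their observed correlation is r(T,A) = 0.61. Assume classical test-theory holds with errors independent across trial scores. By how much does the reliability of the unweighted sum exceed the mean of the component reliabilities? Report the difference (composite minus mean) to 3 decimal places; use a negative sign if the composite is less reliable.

Var(sum) = 2 + 1.22 = 3.22; true-score variance = 1.28 + 1.22 = 2.5; composite reliability = 0.7764.
Mean component reliability = 0.6400.
Difference = 0.7764 − 0.6400 = 0.136.

0.136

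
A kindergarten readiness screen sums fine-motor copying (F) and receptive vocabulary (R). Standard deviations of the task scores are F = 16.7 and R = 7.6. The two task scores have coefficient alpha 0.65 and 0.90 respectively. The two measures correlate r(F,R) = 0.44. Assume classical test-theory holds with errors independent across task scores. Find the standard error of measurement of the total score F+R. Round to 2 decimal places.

10.17

Var(total) = 336.65 + 111.69 = 448.34.
True-score variance = 233.263 + 111.69 = 344.952, so reliability = 0.7694.
Error variance = 448.34 − 344.952 = 103.387; SEM = √103.387 = 10.17.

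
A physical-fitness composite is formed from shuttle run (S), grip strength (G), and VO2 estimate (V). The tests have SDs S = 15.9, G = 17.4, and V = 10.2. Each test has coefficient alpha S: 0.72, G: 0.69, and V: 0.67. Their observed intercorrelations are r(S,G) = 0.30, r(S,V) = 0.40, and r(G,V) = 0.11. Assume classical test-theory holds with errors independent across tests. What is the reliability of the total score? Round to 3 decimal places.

0.800

Var(S+G+V) = 15.9² + 17.4² + 10.2² + 2·[15.9·17.4·0.30 + 15.9·10.2·0.40 + 17.4·10.2·0.11] = 659.61 + 334.786 = 994.396.
Under uncorrelated errors the observed covariances equal the true-score covariances, so only the own-variance terms attenuate.
True-score variance = [15.9²·0.72 + 17.4²·0.69 + 10.2²·0.67] + 334.786 = 460.634 + 334.786 = 795.42.
Reliability = 795.42 / 994.396 = 0.800.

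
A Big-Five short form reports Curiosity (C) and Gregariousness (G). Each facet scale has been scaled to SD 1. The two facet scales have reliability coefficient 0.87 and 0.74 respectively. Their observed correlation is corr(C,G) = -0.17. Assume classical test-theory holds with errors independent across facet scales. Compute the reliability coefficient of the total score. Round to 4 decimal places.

Var(C+G) = 2 + 2·[(-0.17)] = 2 − 0.34 = 1.66.
Under uncorrelated errors the observed covariances equal the true-score covariances, so only the own-variance terms attenuate.
True-score variance = [0.87 + 0.74] − 0.34 = 1.61 − 0.34 = 1.27.
Reliability = 1.27 / 1.66 = 0.7651.

0.7651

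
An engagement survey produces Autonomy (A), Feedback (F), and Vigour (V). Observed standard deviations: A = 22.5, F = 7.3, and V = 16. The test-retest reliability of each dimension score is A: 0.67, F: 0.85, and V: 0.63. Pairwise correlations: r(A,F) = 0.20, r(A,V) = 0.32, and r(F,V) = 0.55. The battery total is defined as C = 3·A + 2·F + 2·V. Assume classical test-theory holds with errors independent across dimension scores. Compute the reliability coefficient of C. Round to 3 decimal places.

0.763

Var(C) = 3²·22.5² + 2²·7.3² + 2²·16² + 2·[6·22.5·7.3·0.20 + 6·22.5·16·0.32 + 4·7.3·16·0.55] = 5793.41 + 2290.52 = 8083.93.
Because errors are independent across components, Cov(Tᵢ,Tⱼ) = Cov(Xᵢ,Xⱼ); the off-diagonal part of the true-score variance is the same as above.
True-score variance = [3²·22.5²·0.67 + 2²·7.3²·0.85 + 2²·16²·0.63] + 2290.52 = 3878.99 + 2290.52 = 6169.51.
Reliability = 6169.51 / 8083.93 = 0.763.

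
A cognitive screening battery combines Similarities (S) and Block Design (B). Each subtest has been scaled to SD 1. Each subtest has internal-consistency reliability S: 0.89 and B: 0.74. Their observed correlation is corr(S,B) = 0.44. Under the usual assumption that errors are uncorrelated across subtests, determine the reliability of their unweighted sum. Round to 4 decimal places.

Var(S+B) = 2 + 2·[0.44] = 2 + 0.88 = 2.88.
Under uncorrelated errors the observed covariances equal the true-score covariances, so only the own-variance terms attenuate.
True-score variance = [0.89 + 0.74] + 0.88 = 1.63 + 0.88 = 2.51.
Reliability = 2.51 / 2.88 = 0.8715.

0.8715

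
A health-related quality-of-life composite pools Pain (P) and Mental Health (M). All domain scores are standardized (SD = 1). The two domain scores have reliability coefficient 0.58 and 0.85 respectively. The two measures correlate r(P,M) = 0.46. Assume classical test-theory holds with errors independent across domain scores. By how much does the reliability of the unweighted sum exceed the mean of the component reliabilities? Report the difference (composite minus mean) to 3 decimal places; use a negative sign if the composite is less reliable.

0.090

Var(sum) = 2 + 0.92 = 2.92; true-score variance = 1.43 + 0.92 = 2.35; composite reliability = 0.8048.
Mean component reliability = 0.7150.
Difference = 0.8048 − 0.7150 = 0.090.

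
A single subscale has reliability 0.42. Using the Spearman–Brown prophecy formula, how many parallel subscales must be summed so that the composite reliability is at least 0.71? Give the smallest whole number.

4

k ≥ ρ*(1−ρ₁)/(ρ₁(1−ρ*)) = 0.71·0.58 / (0.42·0.29) = 3.381.
Smallest integer k = 4.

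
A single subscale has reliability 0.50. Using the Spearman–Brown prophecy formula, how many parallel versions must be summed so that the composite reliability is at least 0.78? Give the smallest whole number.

4

k ≥ ρ*(1−ρ₁)/(ρ₁(1−ρ*)) = 0.78·0.50 / (0.50·0.22) = 3.545.
Smallest integer k = 4.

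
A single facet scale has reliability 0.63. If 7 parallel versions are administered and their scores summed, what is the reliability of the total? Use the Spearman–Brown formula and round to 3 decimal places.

0.923

ρ_k = kρ / (1 + (k−1)ρ) = 7·0.63 / (1 + 6·0.63) = 4.410 / 4.780 = 0.923.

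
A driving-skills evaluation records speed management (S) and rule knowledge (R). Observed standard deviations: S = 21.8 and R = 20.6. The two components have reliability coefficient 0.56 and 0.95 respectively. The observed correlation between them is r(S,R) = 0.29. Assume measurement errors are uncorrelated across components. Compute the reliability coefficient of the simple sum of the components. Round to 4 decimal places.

Var(S+R) = 21.8² + 20.6² + 2·[21.8·20.6·0.29] = 899.6 + 260.466 = 1160.07.
Because errors are independent across components, Cov(Tᵢ,Tⱼ) = Cov(Xᵢ,Xⱼ); the off-diagonal part of the true-score variance is the same as above.
True-score variance = [21.8²·0.56 + 20.6²·0.95] + 260.466 = 669.276 + 260.466 = 929.743.
Reliability = 929.743 / 1160.07 = 0.8015.

0.8015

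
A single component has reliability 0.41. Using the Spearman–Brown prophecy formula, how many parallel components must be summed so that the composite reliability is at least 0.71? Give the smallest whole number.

k ≥ ρ*(1−ρ₁)/(ρ₁(1−ρ*)) = 0.71·0.59 / (0.41·0.29) = 3.523.
Smallest integer k = 4.

4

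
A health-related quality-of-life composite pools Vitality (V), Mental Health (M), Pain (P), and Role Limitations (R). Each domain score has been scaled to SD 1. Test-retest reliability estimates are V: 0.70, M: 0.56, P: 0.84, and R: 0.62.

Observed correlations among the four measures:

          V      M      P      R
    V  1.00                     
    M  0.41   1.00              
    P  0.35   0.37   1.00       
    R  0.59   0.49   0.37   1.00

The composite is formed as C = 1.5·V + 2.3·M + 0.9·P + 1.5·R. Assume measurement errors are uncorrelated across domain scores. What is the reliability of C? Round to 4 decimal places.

0.8262

Var(C) = 1.5² + 2.3² + 0.9² + 1.5² + 2·[3.45·0.41 + 1.35·0.35 + 2.25·0.59 + 2.07·0.37 + 3.45·0.49 + 1.35·0.37] = 10.6 + 12.3408 = 22.9408.
Because errors are independent across components, Cov(Tᵢ,Tⱼ) = Cov(Xᵢ,Xⱼ); the off-diagonal part of the true-score variance is the same as above.
True-score variance = [1.5²·0.70 + 2.3²·0.56 + 0.9²·0.84 + 1.5²·0.62] + 12.3408 = 6.6128 + 12.3408 = 18.9536.
Reliability = 18.9536 / 22.9408 = 0.8262.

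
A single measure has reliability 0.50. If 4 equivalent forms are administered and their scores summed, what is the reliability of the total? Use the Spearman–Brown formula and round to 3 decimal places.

ρ_k = kρ / (1 + (k−1)ρ) = 4·0.50 / (1 + 3·0.50) = 2.000 / 2.500 = 0.800.

0.800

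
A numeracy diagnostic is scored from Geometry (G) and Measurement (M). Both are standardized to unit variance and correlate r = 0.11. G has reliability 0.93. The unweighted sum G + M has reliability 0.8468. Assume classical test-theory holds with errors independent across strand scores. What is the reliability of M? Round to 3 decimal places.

Var(G+M) = 2 + 2·0.11 = 2.220.
True-score variance = ρ_G + ρ_M + 2·0.11, so 0.8468 = (0.93 + ρ_M + 0.22) / 2.220.
ρ_M = 0.8468·2.220 − 0.93 − 0.22 = 0.730.

0.730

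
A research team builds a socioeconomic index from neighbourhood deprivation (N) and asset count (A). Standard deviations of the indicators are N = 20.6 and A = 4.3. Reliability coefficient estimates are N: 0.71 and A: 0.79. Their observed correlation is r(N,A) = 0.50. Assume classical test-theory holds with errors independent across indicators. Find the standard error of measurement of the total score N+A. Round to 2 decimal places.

11.27

Var(total) = 442.85 + 88.58 = 531.43.
True-score variance = 315.903 + 88.58 = 404.483, so reliability = 0.7611.
Error variance = 531.43 − 404.483 = 126.947; SEM = √126.947 = 11.27.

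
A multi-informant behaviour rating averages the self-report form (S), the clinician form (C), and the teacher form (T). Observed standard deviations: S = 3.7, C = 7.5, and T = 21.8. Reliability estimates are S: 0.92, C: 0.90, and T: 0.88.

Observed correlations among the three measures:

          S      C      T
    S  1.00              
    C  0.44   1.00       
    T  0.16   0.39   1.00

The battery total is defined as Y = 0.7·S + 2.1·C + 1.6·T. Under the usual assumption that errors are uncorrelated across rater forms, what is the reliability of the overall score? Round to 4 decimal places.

Var(Y) = 0.7²·3.7² + 2.1²·7.5² + 1.6²·21.8² + 2·[1.47·3.7·7.5·0.44 + 1.12·3.7·21.8·0.16 + 3.36·7.5·21.8·0.39] = 1471.39 + 493.307 = 1964.69.
Under uncorrelated errors the observed covariances equal the true-score covariances, so only the own-variance terms attenuate.
True-score variance = [0.7²·3.7²·0.92 + 2.1²·7.5²·0.90 + 1.6²·21.8²·0.88] + 493.307 = 1300.05 + 493.307 = 1793.36.
Reliability = 1793.36 / 1964.69 = 0.9128.

0.9128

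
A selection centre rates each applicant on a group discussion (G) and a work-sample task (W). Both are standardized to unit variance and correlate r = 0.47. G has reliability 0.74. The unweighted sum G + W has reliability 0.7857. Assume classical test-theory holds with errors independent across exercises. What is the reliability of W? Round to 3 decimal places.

Var(G+W) = 2 + 2·0.47 = 2.940.
True-score variance = ρ_G + ρ_W + 2·0.47, so 0.7857 = (0.74 + ρ_W + 0.94) / 2.940.
ρ_W = 0.7857·2.940 − 0.74 − 0.94 = 0.630.

0.630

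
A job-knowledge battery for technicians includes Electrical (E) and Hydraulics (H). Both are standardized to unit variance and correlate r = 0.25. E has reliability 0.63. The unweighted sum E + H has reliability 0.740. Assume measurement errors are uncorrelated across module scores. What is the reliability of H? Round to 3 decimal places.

0.720

Var(E+H) = 2 + 2·0.25 = 2.500.
True-score variance = ρ_E + ρ_H + 2·0.25, so 0.740 = (0.63 + ρ_H + 0.50) / 2.500.
ρ_H = 0.740·2.500 − 0.63 − 0.50 = 0.720.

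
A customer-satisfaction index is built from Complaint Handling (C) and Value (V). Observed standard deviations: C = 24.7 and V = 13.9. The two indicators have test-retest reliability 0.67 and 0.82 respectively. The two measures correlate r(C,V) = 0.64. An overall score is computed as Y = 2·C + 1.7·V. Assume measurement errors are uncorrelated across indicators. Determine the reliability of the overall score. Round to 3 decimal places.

Var(Y) = 2²·24.7² + 1.7²·13.9² + 2·[3.4·24.7·13.9·0.64] = 2998.74 + 1494.17 = 4492.91.
Because errors are independent across components, Cov(Tᵢ,Tⱼ) = Cov(Xᵢ,Xⱼ); the off-diagonal part of the true-score variance is the same as above.
True-score variance = [2²·24.7²·0.67 + 1.7²·13.9²·0.82] + 1494.17 = 2092.91 + 1494.17 = 3587.08.
Reliability = 3587.08 / 4492.91 = 0.798.

0.798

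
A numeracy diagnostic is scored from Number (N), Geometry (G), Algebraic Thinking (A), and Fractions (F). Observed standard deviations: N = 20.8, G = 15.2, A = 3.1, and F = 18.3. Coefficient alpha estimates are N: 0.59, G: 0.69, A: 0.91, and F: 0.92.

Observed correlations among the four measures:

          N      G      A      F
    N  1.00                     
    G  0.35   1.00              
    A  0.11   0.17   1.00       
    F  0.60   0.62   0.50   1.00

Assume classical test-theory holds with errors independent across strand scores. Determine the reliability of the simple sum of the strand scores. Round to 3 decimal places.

0.869

Var(N+G+A+F) = 20.8² + 15.2² + 3.1² + 18.3² + 2·[20.8·15.2·0.35 + 20.8·3.1·0.11 + 20.8·18.3·0.60 + 15.2·3.1·0.17 + 15.2·18.3·0.62 + 3.1·18.3·0.50] = 1008.18 + 1109.93 = 2118.11.
With uncorrelated errors the cross-covariances are all true-score covariance, so they carry over unchanged; only the diagonal terms shrink to ρᵢσᵢ².
True-score variance = [20.8²·0.59 + 15.2²·0.69 + 3.1²·0.91 + 18.3²·0.92] + 1109.93 = 731.519 + 1109.93 = 1841.45.
Reliability = 1841.45 / 2118.11 = 0.869.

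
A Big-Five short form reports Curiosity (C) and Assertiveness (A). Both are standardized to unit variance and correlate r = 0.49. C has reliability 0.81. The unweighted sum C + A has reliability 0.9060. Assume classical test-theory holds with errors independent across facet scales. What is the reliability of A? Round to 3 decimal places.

0.910

Var(C+A) = 2 + 2·0.49 = 2.980.
True-score variance = ρ_C + ρ_A + 2·0.49, so 0.9060 = (0.81 + ρ_A + 0.98) / 2.980.
ρ_A = 0.9060·2.980 − 0.81 − 0.98 = 0.910.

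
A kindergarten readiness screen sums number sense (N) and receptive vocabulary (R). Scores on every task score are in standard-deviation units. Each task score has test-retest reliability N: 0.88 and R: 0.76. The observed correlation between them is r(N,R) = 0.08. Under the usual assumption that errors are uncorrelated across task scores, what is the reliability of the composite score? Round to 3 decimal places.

Var(N+R) = 2 + 2·[0.08] = 2 + 0.16 = 2.16.
Under uncorrelated errors the observed covariances equal the true-score covariances, so only the own-variance terms attenuate.
True-score variance = [0.88 + 0.76] + 0.16 = 1.64 + 0.16 = 1.8.
Reliability = 1.8 / 2.16 = 0.833.

0.833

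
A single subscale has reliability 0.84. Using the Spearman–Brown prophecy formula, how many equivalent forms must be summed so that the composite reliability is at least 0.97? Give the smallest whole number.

7

k ≥ ρ*(1−ρ₁)/(ρ₁(1−ρ*)) = 0.97·0.16 / (0.84·0.03) = 6.159.
Smallest integer k = 7.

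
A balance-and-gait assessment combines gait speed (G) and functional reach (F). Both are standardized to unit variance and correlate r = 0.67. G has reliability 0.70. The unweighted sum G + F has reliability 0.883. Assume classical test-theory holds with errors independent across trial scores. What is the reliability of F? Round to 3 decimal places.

Var(G+F) = 2 + 2·0.67 = 3.340.
True-score variance = ρ_G + ρ_F + 2·0.67, so 0.883 = (0.70 + ρ_F + 1.34) / 3.340.
ρ_F = 0.883·3.340 − 0.70 − 1.34 = 0.909.

0.909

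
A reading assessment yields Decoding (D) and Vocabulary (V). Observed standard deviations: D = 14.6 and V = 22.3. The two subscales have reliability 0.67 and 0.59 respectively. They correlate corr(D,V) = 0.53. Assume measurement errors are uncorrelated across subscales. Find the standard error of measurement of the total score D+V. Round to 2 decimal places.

16.56

Var(total) = 710.45 + 345.115 = 1055.56.
True-score variance = 436.218 + 345.115 = 781.333, so reliability = 0.7402.
Error variance = 1055.56 − 781.333 = 274.232; SEM = √274.232 = 16.56.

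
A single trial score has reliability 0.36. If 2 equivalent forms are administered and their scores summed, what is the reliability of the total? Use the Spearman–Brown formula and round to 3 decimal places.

ρ_k = kρ / (1 + (k−1)ρ) = 2·0.36 / (1 + 1·0.36) = 0.720 / 1.360 = 0.529.

0.529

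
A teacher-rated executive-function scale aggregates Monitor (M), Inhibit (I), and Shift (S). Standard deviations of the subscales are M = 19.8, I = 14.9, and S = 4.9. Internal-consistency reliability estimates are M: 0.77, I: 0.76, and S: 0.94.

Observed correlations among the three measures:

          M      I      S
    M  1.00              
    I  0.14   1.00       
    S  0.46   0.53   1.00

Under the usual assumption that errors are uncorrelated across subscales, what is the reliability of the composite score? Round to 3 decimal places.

0.837

Var(M+I+S) = 19.8² + 14.9² + 4.9² + 2·[19.8·14.9·0.14 + 19.8·4.9·0.46 + 14.9·4.9·0.53] = 638.06 + 249.255 = 887.315.
Because errors are independent across components, Cov(Tᵢ,Tⱼ) = Cov(Xᵢ,Xⱼ); the off-diagonal part of the true-score variance is the same as above.
True-score variance = [19.8²·0.77 + 14.9²·0.76 + 4.9²·0.94] + 249.255 = 493.168 + 249.255 = 742.422.
Reliability = 742.422 / 887.315 = 0.837.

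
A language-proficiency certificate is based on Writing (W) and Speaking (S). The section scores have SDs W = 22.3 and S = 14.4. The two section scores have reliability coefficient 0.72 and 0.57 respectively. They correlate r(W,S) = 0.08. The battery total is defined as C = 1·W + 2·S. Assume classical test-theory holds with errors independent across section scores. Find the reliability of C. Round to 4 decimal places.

0.6531

Var(C) = 22.3² + 2²·14.4² + 2·[2·22.3·14.4·0.08] = 1326.73 + 102.758 = 1429.49.
Because errors are independent across components, Cov(Tᵢ,Tⱼ) = Cov(Xᵢ,Xⱼ); the off-diagonal part of the true-score variance is the same as above.
True-score variance = [22.3²·0.72 + 2²·14.4²·0.57] + 102.758 = 830.83 + 102.758 = 933.588.
Reliability = 933.588 / 1429.49 = 0.6531.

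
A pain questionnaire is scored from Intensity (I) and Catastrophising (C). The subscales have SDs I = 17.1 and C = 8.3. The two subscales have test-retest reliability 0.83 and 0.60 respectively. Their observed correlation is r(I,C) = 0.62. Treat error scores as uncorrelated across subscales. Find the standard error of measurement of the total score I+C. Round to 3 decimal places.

8.790

Var(total) = 361.3 + 175.993 = 537.293.
True-score variance = 284.034 + 175.993 = 460.028, so reliability = 0.8562.
Error variance = 537.293 − 460.028 = 77.2657; SEM = √77.2657 = 8.790.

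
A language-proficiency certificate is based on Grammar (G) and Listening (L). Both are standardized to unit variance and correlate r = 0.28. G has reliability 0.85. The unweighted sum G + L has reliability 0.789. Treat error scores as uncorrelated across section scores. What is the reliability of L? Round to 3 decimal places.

Var(G+L) = 2 + 2·0.28 = 2.560.
True-score variance = ρ_G + ρ_L + 2·0.28, so 0.789 = (0.85 + ρ_L + 0.56) / 2.560.
ρ_L = 0.789·2.560 − 0.85 − 0.56 = 0.610.

0.610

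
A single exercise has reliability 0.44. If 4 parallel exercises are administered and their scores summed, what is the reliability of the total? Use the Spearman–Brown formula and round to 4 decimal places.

0.7586

ρ_k = kρ / (1 + (k−1)ρ) = 4·0.44 / (1 + 3·0.44) = 1.760 / 2.320 = 0.7586.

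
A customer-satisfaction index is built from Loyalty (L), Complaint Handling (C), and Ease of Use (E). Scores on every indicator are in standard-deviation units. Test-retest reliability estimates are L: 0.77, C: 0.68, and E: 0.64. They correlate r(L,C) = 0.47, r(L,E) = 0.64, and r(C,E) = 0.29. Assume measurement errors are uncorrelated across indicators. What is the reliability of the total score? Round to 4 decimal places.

Var(L+C+E) = 3 + 2·[0.47 + 0.64 + 0.29] = 3 + 2.8 = 5.8.
Under uncorrelated errors the observed covariances equal the true-score covariances, so only the own-variance terms attenuate.
True-score variance = [0.77 + 0.68 + 0.64] + 2.8 = 2.09 + 2.8 = 4.89.
Reliability = 4.89 / 5.8 = 0.8431.

0.8431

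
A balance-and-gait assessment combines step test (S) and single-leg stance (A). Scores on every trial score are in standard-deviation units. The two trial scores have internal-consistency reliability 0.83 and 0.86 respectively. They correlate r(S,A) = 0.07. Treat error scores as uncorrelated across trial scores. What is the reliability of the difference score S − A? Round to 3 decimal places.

Var(S−A) = 1 + 1 − 2·0.07 = 2 − 0.14 = 1.86.
Because errors are independent across components, Cov(Tᵢ,Tⱼ) = Cov(Xᵢ,Xⱼ); the off-diagonal part of the true-score variance is the same as above.
True-score variance = [0.83 + 0.86] − 0.14 = 1.69 − 0.14 = 1.55.
Reliability = 1.55 / 1.86 = 0.833.

0.833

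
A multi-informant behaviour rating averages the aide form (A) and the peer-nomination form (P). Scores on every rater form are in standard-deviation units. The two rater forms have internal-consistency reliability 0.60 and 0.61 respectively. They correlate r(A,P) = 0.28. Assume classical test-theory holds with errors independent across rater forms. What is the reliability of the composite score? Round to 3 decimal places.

0.691

Var(A+P) = 2 + 2·[0.28] = 2 + 0.56 = 2.56.
Because errors are independent across components, Cov(Tᵢ,Tⱼ) = Cov(Xᵢ,Xⱼ); the off-diagonal part of the true-score variance is the same as above.
True-score variance = [0.60 + 0.61] + 0.56 = 1.21 + 0.56 = 1.77.
Reliability = 1.77 / 2.56 = 0.691.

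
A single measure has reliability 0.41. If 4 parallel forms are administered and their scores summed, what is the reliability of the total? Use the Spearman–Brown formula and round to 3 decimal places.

0.735

ρ_k = kρ / (1 + (k−1)ρ) = 4·0.41 / (1 + 3·0.41) = 1.640 / 2.230 = 0.735.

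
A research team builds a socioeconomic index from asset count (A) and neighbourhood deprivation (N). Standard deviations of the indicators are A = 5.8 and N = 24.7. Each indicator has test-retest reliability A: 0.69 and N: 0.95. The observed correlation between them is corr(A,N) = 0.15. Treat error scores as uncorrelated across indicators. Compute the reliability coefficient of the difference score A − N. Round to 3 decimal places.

Var(A−N) = 5.8² + 24.7² − 2·5.8·24.7·0.15 = 643.73 − 42.978 = 600.752.
With uncorrelated errors the cross-covariances are all true-score covariance, so they carry over unchanged; only the diagonal terms shrink to ρᵢσᵢ².
True-score variance = [5.8²·0.69 + 24.7²·0.95] − 42.978 = 602.797 − 42.978 = 559.819.
Reliability = 559.819 / 600.752 = 0.932.

0.932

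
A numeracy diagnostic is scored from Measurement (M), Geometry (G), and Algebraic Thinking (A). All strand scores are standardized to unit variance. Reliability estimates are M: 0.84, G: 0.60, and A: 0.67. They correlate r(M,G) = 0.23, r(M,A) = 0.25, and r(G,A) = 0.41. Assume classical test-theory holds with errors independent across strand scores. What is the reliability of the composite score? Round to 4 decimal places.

0.8138

Var(M+G+A) = 3 + 2·[0.23 + 0.25 + 0.41] = 3 + 1.78 = 4.78.
Because errors are independent across components, Cov(Tᵢ,Tⱼ) = Cov(Xᵢ,Xⱼ); the off-diagonal part of the true-score variance is the same as above.
True-score variance = [0.84 + 0.60 + 0.67] + 1.78 = 2.11 + 1.78 = 3.89.
Reliability = 3.89 / 4.78 = 0.8138.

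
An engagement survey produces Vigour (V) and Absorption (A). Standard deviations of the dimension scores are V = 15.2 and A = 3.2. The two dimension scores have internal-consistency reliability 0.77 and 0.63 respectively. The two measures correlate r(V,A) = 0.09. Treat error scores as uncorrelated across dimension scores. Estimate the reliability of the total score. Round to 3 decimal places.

0.772

Var(V+A) = 15.2² + 3.2² + 2·[15.2·3.2·0.09] = 241.28 + 8.7552 = 250.035.
Under uncorrelated errors the observed covariances equal the true-score covariances, so only the own-variance terms attenuate.
True-score variance = [15.2²·0.77 + 3.2²·0.63] + 8.7552 = 184.352 + 8.7552 = 193.107.
Reliability = 193.107 / 250.035 = 0.772.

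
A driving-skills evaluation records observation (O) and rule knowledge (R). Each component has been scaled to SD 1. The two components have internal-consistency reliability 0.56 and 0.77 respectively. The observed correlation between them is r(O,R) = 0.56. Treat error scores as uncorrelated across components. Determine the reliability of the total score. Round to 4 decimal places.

0.7853

Var(O+R) = 2 + 2·[0.56] = 2 + 1.12 = 3.12.
Under uncorrelated errors the observed covariances equal the true-score covariances, so only the own-variance terms attenuate.
True-score variance = [0.56 + 0.77] + 1.12 = 1.33 + 1.12 = 2.45.
Reliability = 2.45 / 3.12 = 0.7853.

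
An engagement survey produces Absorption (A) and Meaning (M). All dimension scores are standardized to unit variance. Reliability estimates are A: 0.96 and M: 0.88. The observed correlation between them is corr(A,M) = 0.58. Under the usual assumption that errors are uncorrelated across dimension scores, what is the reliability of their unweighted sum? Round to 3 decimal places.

Var(A+M) = 2 + 2·[0.58] = 2 + 1.16 = 3.16.
Under uncorrelated errors the observed covariances equal the true-score covariances, so only the own-variance terms attenuate.
True-score variance = [0.96 + 0.88] + 1.16 = 1.84 + 1.16 = 3.
Reliability = 3 / 3.16 = 0.949.

0.949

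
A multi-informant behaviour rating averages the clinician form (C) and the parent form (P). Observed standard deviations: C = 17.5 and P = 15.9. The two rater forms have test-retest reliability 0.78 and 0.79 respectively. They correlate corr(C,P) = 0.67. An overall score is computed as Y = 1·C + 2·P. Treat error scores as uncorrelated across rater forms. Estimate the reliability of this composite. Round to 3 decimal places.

0.864

Var(Y) = 17.5² + 2²·15.9² + 2·[2·17.5·15.9·0.67] = 1317.49 + 745.71 = 2063.2.
With uncorrelated errors the cross-covariances are all true-score covariance, so they carry over unchanged; only the diagonal terms shrink to ρᵢσᵢ².
True-score variance = [17.5²·0.78 + 2²·15.9²·0.79] + 745.71 = 1037.75 + 745.71 = 1783.46.
Reliability = 1783.46 / 2063.2 = 0.864.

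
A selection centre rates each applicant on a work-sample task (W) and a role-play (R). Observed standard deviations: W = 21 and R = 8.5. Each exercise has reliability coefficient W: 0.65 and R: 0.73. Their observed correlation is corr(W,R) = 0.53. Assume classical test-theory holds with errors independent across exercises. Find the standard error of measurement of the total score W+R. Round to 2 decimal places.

13.19

Var(total) = 513.25 + 189.21 = 702.46.
True-score variance = 339.393 + 189.21 = 528.603, so reliability = 0.7525.
Error variance = 702.46 − 528.603 = 173.857; SEM = √173.857 = 13.19.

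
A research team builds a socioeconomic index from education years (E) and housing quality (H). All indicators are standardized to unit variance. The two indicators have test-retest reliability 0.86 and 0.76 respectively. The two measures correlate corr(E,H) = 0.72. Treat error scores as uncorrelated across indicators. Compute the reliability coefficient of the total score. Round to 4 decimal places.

0.8895

Var(E+H) = 2 + 2·[0.72] = 2 + 1.44 = 3.44.
Because errors are independent across components, Cov(Tᵢ,Tⱼ) = Cov(Xᵢ,Xⱼ); the off-diagonal part of the true-score variance is the same as above.
True-score variance = [0.86 + 0.76] + 1.44 = 1.62 + 1.44 = 3.06.
Reliability = 3.06 / 3.44 = 0.8895.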